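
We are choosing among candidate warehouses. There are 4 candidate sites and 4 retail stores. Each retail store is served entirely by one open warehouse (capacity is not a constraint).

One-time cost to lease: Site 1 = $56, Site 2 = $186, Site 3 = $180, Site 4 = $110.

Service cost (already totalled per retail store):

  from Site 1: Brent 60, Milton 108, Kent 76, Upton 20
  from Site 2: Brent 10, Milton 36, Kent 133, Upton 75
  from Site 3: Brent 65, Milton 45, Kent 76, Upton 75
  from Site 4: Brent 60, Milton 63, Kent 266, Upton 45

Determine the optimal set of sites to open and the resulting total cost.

Open Site 1 only; minimum total cost 320.

For any fixed open set, each retail store goes to its cheapest open site; total = fixed + service.
{Site 1}: Brent→Site 1 60, Milton→Site 1 108, Kent→Site 1 76, Upton→Site 1 20. Service 264; fixed 56; total 320.
{Site 1, Site 2}: service 142 + fixed 242 = 384
{Site 1, Site 4}: service 219 + fixed 166 = 385
{Site 1, Site 2, Site 3, Site 4}: Brent→Site 2 10, Milton→Site 2 36, Kent→Site 1 76, Upton→Site 1 20. Service 142; fixed 532; total 674.
No other subset beats 320.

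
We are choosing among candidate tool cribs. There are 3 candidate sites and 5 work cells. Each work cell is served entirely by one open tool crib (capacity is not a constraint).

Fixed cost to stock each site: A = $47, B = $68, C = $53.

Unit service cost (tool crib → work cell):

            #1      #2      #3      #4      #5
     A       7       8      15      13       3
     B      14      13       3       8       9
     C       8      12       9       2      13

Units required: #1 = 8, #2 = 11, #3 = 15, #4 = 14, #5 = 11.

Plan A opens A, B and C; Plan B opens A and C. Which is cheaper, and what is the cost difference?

Plan A is cheaper by 22.

Plan A: {A, B, C}: #1→A 7·8=56, #2→A 8·11=88, #3→B 3·15=45, #4→C 2·14=28, #5→A 3·11=33. Service 250; fixed 168; total 418.
Plan B: {A, C}: #1→A 7·8=56, #2→A 8·11=88, #3→C 9·15=135, #4→C 2·14=28, #5→A 3·11=33. Service 340; fixed 100; total 440.
Difference: |418 − 440| = 22.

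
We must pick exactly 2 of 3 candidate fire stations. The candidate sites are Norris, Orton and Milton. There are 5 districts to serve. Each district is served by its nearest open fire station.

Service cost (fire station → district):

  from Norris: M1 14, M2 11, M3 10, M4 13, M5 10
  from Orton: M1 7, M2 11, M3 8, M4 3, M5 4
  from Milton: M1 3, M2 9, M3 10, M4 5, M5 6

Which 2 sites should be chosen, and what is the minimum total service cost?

Choose Orton and Milton; total service cost 27.

With exactly 2 open, each district uses its cheapest among the chosen.
{Orton, Milton}: M1→Milton 3, M2→Milton 9, M3→Orton 8, M4→Orton 3, M5→Orton 4. Service cost 27.
{Norris, Orton}: service cost 33
{Norris, Milton}: service cost 33
Among all 3 size-2 choices, {Orton, Milton} is lowest.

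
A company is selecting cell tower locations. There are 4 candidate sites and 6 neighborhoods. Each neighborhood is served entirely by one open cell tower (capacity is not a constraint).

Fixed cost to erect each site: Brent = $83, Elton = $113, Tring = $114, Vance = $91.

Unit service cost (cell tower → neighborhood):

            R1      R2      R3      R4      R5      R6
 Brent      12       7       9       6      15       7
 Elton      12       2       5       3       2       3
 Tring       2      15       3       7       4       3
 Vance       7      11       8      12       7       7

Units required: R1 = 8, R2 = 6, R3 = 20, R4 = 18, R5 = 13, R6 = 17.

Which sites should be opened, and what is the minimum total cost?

Open Elton and Tring; minimum total cost 446.

For any fixed open set, each neighborhood goes to its cheapest open site; total = fixed + service.
{Elton, Tring}: R1→Tring 2·8=16, R2→Elton 2·6=12, R3→Tring 3·20=60, R4→Elton 3·18=54, R5→Elton 2·13=26, R6→Elton 3·17=51. Service 219; fixed 227; total 446.
{Elton}: service 339 + fixed 113 = 452
{Elton, Vance}: R1→Vance 7·8=56, R2→Elton 2·6=12, R3→Elton 5·20=100, R4→Elton 3·18=54, R5→Elton 2·13=26, R6→Elton 3·17=51. Service 299; fixed 204; total 503.
{Brent, Elton, Tring, Vance}: service 219 + fixed 401 = 620
No other subset beats 446.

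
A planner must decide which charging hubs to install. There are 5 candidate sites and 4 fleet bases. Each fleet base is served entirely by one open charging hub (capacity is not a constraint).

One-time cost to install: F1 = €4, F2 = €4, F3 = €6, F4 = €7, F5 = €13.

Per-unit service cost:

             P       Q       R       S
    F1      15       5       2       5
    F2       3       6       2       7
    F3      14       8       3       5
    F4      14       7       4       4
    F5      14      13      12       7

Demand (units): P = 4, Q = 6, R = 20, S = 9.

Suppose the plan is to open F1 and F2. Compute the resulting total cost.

Total cost: 135

Each fleet base is assigned to its cheapest site among the open ones.
{F1, F2}: P→F2 3·4=12, Q→F1 5·6=30, R→F1 2·20=40, S→F1 5·9=45. Service 127; fixed 8; total 135.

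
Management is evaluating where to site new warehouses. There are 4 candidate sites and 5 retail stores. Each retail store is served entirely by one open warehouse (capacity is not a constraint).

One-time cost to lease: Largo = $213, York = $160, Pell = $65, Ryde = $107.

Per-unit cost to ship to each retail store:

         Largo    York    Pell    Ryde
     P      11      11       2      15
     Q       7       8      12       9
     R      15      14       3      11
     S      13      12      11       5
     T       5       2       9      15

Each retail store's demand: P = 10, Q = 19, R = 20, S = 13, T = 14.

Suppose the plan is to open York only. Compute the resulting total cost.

Each retail store is assigned to its cheapest site among the open ones.
{York}: P→York 11·10=110, Q→York 8·19=152, R→York 14·20=280, S→York 12·13=156, T→York 2·14=28. Service 726; fixed 160; total 886.

Total cost: 886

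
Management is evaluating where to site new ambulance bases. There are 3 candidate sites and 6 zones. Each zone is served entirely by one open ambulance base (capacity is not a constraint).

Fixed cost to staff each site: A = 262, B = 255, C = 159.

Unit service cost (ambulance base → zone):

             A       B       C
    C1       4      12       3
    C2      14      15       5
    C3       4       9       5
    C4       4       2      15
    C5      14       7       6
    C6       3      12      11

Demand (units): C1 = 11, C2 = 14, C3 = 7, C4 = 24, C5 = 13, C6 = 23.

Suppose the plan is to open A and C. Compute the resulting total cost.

Total cost: 795

Each zone is assigned to its cheapest site among the open ones.
{A, C}: C1→C 3·11=33, C2→C 5·14=70, C3→A 4·7=28, C4→A 4·24=96, C5→C 6·13=78, C6→A 3·23=69. Service 374; fixed 421; total 795.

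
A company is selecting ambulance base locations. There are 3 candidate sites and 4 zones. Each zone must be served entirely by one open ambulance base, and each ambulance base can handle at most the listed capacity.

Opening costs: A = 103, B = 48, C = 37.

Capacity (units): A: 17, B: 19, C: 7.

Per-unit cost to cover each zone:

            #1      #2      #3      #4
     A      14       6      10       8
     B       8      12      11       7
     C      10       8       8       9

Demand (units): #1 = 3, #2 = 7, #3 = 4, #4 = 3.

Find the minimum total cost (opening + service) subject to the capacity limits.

Minimum total cost: 221

Open {B}: #1→B 8·3=24, #2→B 12·7=84, #3→B 11·4=44, #4→B 7·3=21.
Loads: B carries 17/19. Service 173; fixed 48; total 221.
Next best feasible plan costs 230.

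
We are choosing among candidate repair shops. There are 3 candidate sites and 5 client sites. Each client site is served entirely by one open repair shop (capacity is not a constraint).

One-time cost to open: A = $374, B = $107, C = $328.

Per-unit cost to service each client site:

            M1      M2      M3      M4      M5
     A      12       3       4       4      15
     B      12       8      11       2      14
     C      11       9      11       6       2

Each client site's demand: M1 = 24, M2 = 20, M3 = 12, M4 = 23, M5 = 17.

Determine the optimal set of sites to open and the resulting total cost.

For any fixed open set, each client site goes to its cheapest open site; total = fixed + service.
{B}: M1→B 12·24=288, M2→B 8·20=160, M3→B 11·12=132, M4→B 2·23=46, M5→B 14·17=238. Service 864; fixed 107; total 971.
{B, C}: service 636 + fixed 435 = 1071
{C}: service 748 + fixed 328 = 1076
{A, B, C}: M1→C 11·24=264, M2→A 3·20=60, M3→A 4·12=48, M4→B 2·23=46, M5→C 2·17=34. Service 452; fixed 809; total 1261.
No other subset beats 971.

Open B only; minimum total cost 971.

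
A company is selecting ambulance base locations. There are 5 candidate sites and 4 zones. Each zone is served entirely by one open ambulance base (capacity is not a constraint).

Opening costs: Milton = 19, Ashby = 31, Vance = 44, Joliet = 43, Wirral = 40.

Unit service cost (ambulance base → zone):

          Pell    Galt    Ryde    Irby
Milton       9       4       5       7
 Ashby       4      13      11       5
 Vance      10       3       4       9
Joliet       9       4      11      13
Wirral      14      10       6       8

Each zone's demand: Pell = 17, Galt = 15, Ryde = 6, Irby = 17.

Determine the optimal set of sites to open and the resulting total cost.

Open Milton and Ashby; minimum total cost 293.

For any fixed open set, each zone goes to its cheapest open site; total = fixed + service.
{Milton, Ashby}: Pell→Ashby 4·17=68, Galt→Milton 4·15=60, Ryde→Milton 5·6=30, Irby→Ashby 5·17=85. Service 243; fixed 50; total 293.
{Ashby, Vance}: service 222 + fixed 75 = 297
{Milton, Ashby, Vance}: Pell→Ashby 4·17=68, Galt→Vance 3·15=45, Ryde→Vance 4·6=24, Irby→Ashby 5·17=85. Service 222; fixed 94; total 316.
{Milton, Ashby, Vance, Joliet, Wirral}: service 222 + fixed 177 = 399
No other subset beats 293.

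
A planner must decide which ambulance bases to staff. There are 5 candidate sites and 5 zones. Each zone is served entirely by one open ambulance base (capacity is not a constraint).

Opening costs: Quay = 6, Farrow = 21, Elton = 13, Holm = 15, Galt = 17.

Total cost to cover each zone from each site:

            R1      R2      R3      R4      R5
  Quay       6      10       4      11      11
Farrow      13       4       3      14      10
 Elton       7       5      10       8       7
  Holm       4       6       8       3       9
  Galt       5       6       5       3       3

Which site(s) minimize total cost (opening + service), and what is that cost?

Open Galt only; minimum total cost 39.

For any fixed open set, each zone goes to its cheapest open site; total = fixed + service.
{Galt}: R1→Galt 5, R2→Galt 6, R3→Galt 5, R4→Galt 3, R5→Galt 3. Service 22; fixed 17; total 39.
{Quay, Galt}: R1→Galt 5, R2→Galt 6, R3→Quay 4, R4→Galt 3, R5→Galt 3. Service 21; fixed 23; total 44.
{Holm}: R1→Holm 4, R2→Holm 6, R3→Holm 8, R4→Holm 3, R5→Holm 9. Service 30; fixed 15; total 45.
{Quay, Farrow, Elton, Holm, Galt}: service 17 + fixed 72 = 89
No other subset beats 39.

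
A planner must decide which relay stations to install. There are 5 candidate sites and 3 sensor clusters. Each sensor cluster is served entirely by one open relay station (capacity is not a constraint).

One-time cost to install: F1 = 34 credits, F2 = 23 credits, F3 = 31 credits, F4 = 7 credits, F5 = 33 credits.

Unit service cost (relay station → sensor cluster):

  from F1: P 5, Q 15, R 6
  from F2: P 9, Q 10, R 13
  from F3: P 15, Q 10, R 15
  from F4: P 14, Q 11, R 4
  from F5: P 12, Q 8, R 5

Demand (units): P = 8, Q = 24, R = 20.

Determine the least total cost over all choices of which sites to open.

Minimum total cost: 386

For any fixed open set, each sensor cluster goes to its cheapest open site; total = fixed + service.
{F1, F4, F5}: P→F1 5·8=40, Q→F5 8·24=192, R→F4 4·20=80. Service 312; fixed 74; total 386.
{F1, F5}: service 332 + fixed 67 = 399
{F2, F4, F5}: service 344 + fixed 63 = 407
{F1, F2, F3, F4, F5}: service 312 + fixed 128 = 440
No other subset beats 386.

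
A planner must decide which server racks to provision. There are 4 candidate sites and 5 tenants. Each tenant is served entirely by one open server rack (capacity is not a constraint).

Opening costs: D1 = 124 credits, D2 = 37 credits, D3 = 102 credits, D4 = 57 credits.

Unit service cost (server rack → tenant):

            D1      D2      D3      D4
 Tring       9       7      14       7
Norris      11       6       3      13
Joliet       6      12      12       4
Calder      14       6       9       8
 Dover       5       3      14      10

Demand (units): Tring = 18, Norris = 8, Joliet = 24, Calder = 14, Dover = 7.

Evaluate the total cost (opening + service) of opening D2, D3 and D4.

Total cost: 547

Each tenant is assigned to its cheapest site among the open ones.
{D2, D3, D4}: Tring→D2 7·18=126, Norris→D3 3·8=24, Joliet→D4 4·24=96, Calder→D2 6·14=84, Dover→D2 3·7=21. Service 351; fixed 196; total 547.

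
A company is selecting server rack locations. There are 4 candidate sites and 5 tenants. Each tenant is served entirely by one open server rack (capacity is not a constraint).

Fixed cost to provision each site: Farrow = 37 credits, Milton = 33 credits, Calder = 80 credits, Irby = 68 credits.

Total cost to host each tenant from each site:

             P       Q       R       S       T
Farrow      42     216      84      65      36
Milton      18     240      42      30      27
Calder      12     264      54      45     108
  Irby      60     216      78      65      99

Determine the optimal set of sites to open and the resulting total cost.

Open Milton only; minimum total cost 390.

For any fixed open set, each tenant goes to its cheapest open site; total = fixed + service.
{Milton}: P→Milton 18, Q→Milton 240, R→Milton 42, S→Milton 30, T→Milton 27. Service 357; fixed 33; total 390.
{Farrow, Milton}: P→Milton 18, Q→Farrow 216, R→Milton 42, S→Milton 30, T→Milton 27. Service 333; fixed 70; total 403.
{Milton, Irby}: service 333 + fixed 101 = 434
{Farrow, Milton, Calder, Irby}: service 327 + fixed 218 = 545
No other subset beats 390.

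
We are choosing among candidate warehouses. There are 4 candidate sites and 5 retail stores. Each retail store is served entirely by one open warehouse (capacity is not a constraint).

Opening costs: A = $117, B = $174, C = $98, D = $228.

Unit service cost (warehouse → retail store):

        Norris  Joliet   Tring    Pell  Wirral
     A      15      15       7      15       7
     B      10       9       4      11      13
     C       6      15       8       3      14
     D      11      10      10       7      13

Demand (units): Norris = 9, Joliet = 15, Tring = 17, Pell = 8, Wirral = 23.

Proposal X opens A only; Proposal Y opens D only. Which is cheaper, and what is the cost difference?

Proposal X is cheaper by 125.

Proposal X: {A}: Norris→A 15·9=135, Joliet→A 15·15=225, Tring→A 7·17=119, Pell→A 15·8=120, Wirral→A 7·23=161. Service 760; fixed 117; total 877.
Proposal Y: {D}: Norris→D 11·9=99, Joliet→D 10·15=150, Tring→D 10·17=170, Pell→D 7·8=56, Wirral→D 13·23=299. Service 774; fixed 228; total 1002.
Difference: |877 − 1002| = 125.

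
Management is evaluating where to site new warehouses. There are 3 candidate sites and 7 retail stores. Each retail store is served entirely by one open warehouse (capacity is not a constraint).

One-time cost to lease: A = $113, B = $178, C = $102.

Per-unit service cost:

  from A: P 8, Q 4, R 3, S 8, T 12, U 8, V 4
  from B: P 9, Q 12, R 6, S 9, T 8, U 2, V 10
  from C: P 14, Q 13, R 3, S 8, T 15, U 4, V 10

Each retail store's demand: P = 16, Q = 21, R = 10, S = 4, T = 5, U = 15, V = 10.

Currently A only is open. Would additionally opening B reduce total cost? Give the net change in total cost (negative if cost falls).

Current service cost with {A}: 494.
Adding B: each retail store re-picks its cheapest; new service cost 384, saving 110.
Extra fixed cost: 178. Net change = 178 − 110 = 68.
(Totals: 607 → 675.)

No — net change +68 (cost rises by 68).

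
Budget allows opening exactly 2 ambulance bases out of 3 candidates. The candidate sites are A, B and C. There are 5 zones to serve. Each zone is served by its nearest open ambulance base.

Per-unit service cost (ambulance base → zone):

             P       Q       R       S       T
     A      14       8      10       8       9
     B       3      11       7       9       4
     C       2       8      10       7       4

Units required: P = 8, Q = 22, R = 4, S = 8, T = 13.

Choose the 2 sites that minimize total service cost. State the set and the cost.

With exactly 2 open, each zone uses its cheapest among the chosen.
{B, C}: P→C 2·8=16, Q→C 8·22=176, R→B 7·4=28, S→C 7·8=56, T→B 4·13=52. Service cost 328.
{A, C}: service cost 340
{A, B}: service cost 344
Among all 3 size-2 choices, {B, C} is lowest.

Choose B and C; total service cost 328.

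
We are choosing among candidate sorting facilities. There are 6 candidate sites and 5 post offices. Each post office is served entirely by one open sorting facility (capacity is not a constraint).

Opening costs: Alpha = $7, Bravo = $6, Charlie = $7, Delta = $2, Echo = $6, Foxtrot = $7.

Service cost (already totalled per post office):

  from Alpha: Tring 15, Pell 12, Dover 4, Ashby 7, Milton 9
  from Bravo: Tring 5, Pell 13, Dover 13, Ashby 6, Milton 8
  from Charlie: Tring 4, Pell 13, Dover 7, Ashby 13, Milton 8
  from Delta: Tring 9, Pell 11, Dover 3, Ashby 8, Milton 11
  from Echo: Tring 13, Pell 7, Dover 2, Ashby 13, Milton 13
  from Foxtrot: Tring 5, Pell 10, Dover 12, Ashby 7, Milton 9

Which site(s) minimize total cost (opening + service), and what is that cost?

Open Bravo and Echo; minimum total cost 40.

For any fixed open set, each post office goes to its cheapest open site; total = fixed + service.
{Bravo, Echo}: Tring→Bravo 5, Pell→Echo 7, Dover→Echo 2, Ashby→Bravo 6, Milton→Bravo 8. Service 28; fixed 12; total 40.
{Bravo, Delta}: Tring→Bravo 5, Pell→Delta 11, Dover→Delta 3, Ashby→Bravo 6, Milton→Bravo 8. Service 33; fixed 8; total 41.
{Bravo, Delta, Echo}: service 28 + fixed 14 = 42
{Alpha, Bravo, Charlie, Delta, Echo, Foxtrot}: Tring→Charlie 4, Pell→Echo 7, Dover→Echo 2, Ashby→Bravo 6, Milton→Bravo 8. Service 27; fixed 35; total 62.
No other subset beats 40.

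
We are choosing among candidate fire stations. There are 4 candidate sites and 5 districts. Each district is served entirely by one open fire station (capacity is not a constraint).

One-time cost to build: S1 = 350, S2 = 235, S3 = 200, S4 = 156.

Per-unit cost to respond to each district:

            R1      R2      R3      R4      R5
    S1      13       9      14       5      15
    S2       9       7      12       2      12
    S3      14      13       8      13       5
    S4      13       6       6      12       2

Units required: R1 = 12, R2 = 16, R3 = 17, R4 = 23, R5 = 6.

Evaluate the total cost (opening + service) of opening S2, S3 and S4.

Each district is assigned to its cheapest site among the open ones.
{S2, S3, S4}: R1→S2 9·12=108, R2→S4 6·16=96, R3→S4 6·17=102, R4→S2 2·23=46, R5→S4 2·6=12. Service 364; fixed 591; total 955.

Total cost: 955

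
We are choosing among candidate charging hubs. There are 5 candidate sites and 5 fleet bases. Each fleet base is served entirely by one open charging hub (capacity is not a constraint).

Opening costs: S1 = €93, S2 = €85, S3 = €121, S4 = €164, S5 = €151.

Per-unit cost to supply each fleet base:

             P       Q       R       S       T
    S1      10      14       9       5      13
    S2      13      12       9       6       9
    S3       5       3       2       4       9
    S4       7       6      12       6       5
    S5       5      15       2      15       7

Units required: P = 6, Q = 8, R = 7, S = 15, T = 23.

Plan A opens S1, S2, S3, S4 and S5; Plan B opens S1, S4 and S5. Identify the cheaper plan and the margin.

Plan A: {S1, S2, S3, S4, S5}: P→S3 5·6=30, Q→S3 3·8=24, R→S3 2·7=14, S→S3 4·15=60, T→S4 5·23=115. Service 243; fixed 614; total 857.
Plan B: {S1, S4, S5}: P→S5 5·6=30, Q→S4 6·8=48, R→S5 2·7=14, S→S1 5·15=75, T→S4 5·23=115. Service 282; fixed 408; total 690.
Difference: |857 − 690| = 167.

Plan B is cheaper by 167.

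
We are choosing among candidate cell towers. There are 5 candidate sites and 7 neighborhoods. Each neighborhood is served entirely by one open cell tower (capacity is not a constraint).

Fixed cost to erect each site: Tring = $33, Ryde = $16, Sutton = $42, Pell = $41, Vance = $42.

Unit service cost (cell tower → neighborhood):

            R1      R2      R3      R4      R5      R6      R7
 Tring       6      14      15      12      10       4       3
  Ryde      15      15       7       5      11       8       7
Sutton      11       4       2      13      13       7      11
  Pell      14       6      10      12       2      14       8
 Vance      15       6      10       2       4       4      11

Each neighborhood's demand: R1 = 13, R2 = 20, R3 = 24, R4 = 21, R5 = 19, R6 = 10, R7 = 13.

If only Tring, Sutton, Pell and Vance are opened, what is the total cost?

Each neighborhood is assigned to its cheapest site among the open ones.
{Tring, Sutton, Pell, Vance}: R1→Tring 6·13=78, R2→Sutton 4·20=80, R3→Sutton 2·24=48, R4→Vance 2·21=42, R5→Pell 2·19=38, R6→Tring 4·10=40, R7→Tring 3·13=39. Service 365; fixed 158; total 523.

Total cost: 523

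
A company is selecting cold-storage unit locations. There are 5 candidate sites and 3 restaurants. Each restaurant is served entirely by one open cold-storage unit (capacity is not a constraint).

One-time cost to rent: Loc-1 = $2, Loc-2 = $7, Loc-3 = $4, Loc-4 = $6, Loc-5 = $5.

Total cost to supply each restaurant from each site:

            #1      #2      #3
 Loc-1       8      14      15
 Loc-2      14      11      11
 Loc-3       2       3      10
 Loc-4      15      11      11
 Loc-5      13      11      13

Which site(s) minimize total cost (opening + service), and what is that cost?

For any fixed open set, each restaurant goes to its cheapest open site; total = fixed + service.
{Loc-3}: #1→Loc-3 2, #2→Loc-3 3, #3→Loc-3 10. Service 15; fixed 4; total 19.
{Loc-1, Loc-3}: service 15 + fixed 6 = 21
{Loc-3, Loc-5}: service 15 + fixed 9 = 24
{Loc-1, Loc-2, Loc-3, Loc-4, Loc-5}: service 15 + fixed 24 = 39
No other subset beats 19.

Open Loc-3 only; minimum total cost 19.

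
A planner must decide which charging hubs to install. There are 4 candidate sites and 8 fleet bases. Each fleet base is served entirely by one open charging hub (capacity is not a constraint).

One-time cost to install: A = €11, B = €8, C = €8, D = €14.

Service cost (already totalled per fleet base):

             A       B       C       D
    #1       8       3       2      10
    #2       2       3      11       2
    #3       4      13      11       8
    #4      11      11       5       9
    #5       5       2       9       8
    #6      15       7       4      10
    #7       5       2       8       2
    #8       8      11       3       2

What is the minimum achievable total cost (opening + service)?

For any fixed open set, each fleet base goes to its cheapest open site; total = fixed + service.
{B, C}: #1→C 2, #2→B 3, #3→C 11, #4→C 5, #5→B 2, #6→C 4, #7→B 2, #8→C 3. Service 32; fixed 16; total 48.
{A, C}: #1→C 2, #2→A 2, #3→A 4, #4→C 5, #5→A 5, #6→C 4, #7→A 5, #8→C 3. Service 30; fixed 19; total 49.
{A, B, C}: service 24 + fixed 27 = 51
{A, B, C, D}: service 23 + fixed 41 = 64
No other subset beats 48.

Minimum total cost: 48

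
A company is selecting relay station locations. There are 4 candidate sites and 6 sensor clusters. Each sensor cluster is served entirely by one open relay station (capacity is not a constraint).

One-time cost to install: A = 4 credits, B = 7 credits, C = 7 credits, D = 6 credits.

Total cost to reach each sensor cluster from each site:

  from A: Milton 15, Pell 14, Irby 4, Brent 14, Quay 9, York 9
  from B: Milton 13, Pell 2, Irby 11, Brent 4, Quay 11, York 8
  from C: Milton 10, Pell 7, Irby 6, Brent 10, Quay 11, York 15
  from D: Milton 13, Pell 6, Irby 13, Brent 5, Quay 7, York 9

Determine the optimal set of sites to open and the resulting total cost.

For any fixed open set, each sensor cluster goes to its cheapest open site; total = fixed + service.
{A, B}: Milton→B 13, Pell→B 2, Irby→A 4, Brent→B 4, Quay→A 9, York→B 8. Service 40; fixed 11; total 51.
{A, D}: Milton→D 13, Pell→D 6, Irby→A 4, Brent→D 5, Quay→D 7, York→A 9. Service 44; fixed 10; total 54.
{A, B, C}: service 37 + fixed 18 = 55
{A, B, C, D}: Milton→C 10, Pell→B 2, Irby→A 4, Brent→B 4, Quay→D 7, York→B 8. Service 35; fixed 24; total 59.
(All 15 nonempty subsets were checked; A and B is lowest.)

Open A and B; minimum total cost 51.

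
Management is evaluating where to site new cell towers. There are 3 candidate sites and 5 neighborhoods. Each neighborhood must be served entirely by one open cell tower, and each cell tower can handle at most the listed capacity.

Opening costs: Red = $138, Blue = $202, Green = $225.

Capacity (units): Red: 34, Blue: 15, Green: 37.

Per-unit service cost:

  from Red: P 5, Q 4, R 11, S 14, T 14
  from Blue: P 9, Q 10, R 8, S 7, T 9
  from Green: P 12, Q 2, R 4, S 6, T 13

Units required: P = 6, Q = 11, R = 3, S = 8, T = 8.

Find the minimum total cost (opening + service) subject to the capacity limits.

Open {Green}: P→Green 12·6=72, Q→Green 2·11=22, R→Green 4·3=12, S→Green 6·8=48, T→Green 13·8=104.
Loads: Green carries 36/37. Service 258; fixed 225; total 483.
Next best feasible plan costs 579.

Minimum total cost: 483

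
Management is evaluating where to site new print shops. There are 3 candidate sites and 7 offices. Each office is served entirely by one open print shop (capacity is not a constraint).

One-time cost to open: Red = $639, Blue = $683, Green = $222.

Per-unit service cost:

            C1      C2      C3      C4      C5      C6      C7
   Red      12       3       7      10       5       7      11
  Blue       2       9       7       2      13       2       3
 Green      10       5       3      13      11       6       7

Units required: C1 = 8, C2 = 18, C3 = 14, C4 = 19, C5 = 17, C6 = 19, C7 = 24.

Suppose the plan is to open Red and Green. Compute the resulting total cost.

Total cost: 1594

Each office is assigned to its cheapest site among the open ones.
{Red, Green}: C1→Green 10·8=80, C2→Red 3·18=54, C3→Green 3·14=42, C4→Red 10·19=190, C5→Red 5·17=85, C6→Green 6·19=114, C7→Green 7·24=168. Service 733; fixed 861; total 1594.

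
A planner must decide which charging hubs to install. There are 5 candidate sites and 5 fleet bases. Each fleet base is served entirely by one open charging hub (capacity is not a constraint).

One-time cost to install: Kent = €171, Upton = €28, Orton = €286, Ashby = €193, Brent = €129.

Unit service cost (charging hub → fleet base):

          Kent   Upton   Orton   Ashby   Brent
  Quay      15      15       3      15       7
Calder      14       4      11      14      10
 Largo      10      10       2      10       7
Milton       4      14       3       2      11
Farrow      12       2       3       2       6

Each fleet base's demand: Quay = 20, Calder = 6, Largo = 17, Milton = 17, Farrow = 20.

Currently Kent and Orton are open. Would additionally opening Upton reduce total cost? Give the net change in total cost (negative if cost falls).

Current service cost with {Kent, Orton}: 271.
Adding Upton: each fleet base re-picks its cheapest; new service cost 209, saving 62.
Extra fixed cost: 28. Net change = 28 − 62 = -34.
(Totals: 728 → 694.)

Yes — net change −34 (cost falls by 34).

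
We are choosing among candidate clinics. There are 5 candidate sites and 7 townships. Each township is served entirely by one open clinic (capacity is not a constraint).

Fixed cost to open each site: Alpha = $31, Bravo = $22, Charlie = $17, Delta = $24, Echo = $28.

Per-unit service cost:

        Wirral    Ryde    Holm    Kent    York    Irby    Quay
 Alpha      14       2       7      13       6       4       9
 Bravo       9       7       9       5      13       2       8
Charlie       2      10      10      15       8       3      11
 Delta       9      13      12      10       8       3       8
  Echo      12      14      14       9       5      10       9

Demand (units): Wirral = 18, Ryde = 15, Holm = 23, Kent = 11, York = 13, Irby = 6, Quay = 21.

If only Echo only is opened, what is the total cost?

Total cost: 1189

Each township is assigned to its cheapest site among the open ones.
{Echo}: Wirral→Echo 12·18=216, Ryde→Echo 14·15=210, Holm→Echo 14·23=322, Kent→Echo 9·11=99, York→Echo 5·13=65, Irby→Echo 10·6=60, Quay→Echo 9·21=189. Service 1161; fixed 28; total 1189.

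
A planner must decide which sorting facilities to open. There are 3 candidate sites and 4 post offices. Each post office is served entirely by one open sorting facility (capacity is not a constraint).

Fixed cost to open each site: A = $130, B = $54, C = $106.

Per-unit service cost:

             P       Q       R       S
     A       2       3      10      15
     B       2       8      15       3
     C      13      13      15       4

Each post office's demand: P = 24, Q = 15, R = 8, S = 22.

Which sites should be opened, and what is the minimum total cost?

For any fixed open set, each post office goes to its cheapest open site; total = fixed + service.
{B}: P→B 2·24=48, Q→B 8·15=120, R→B 15·8=120, S→B 3·22=66. Service 354; fixed 54; total 408.
{A, B}: service 239 + fixed 184 = 423
{A, C}: P→A 2·24=48, Q→A 3·15=45, R→A 10·8=80, S→C 4·22=88. Service 261; fixed 236; total 497.
{A, B, C}: P→A 2·24=48, Q→A 3·15=45, R→A 10·8=80, S→B 3·22=66. Service 239; fixed 290; total 529.
(All 7 nonempty subsets were checked; B only is lowest.)

Open B only; minimum total cost 408.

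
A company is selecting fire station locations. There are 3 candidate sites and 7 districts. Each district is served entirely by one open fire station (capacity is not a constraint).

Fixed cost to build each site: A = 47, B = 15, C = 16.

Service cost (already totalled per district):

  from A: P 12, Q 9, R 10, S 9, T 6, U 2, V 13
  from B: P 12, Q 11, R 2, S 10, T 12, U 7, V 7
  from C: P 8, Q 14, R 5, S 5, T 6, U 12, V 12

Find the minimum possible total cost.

For any fixed open set, each district goes to its cheapest open site; total = fixed + service.
{B}: P→B 12, Q→B 11, R→B 2, S→B 10, T→B 12, U→B 7, V→B 7. Service 61; fixed 15; total 76.
{B, C}: P→C 8, Q→B 11, R→B 2, S→C 5, T→C 6, U→B 7, V→B 7. Service 46; fixed 31; total 77.
{C}: P→C 8, Q→C 14, R→C 5, S→C 5, T→C 6, U→C 12, V→C 12. Service 62; fixed 16; total 78.
{A, B, C}: service 39 + fixed 78 = 117
No other subset beats 76.

Minimum total cost: 76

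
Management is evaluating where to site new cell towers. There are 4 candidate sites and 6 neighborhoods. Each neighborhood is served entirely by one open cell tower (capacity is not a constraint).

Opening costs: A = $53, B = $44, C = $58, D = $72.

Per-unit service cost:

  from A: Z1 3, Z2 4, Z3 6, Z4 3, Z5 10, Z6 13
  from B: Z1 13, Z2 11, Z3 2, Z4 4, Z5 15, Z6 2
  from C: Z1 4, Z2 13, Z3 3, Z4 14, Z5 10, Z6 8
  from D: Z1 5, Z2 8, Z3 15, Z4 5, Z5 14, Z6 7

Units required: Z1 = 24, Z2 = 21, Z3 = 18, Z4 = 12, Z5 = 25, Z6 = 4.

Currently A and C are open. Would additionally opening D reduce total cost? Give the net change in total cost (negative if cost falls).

Current service cost with {A, C}: 528.
Adding D: each neighborhood re-picks its cheapest; new service cost 524, saving 4.
Extra fixed cost: 72. Net change = 72 − 4 = 68.
(Totals: 639 → 707.)

No — net change +68 (cost rises by 68).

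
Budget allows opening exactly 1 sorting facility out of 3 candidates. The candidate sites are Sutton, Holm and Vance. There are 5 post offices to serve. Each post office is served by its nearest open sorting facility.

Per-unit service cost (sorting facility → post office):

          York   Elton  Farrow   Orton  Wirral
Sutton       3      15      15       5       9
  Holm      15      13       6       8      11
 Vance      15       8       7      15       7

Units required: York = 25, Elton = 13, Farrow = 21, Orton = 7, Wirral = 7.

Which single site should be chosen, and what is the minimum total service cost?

With exactly 1 open, each post office uses its cheapest among the chosen.
{Sutton}: York→Sutton 3·25=75, Elton→Sutton 15·13=195, Farrow→Sutton 15·21=315, Orton→Sutton 5·7=35, Wirral→Sutton 9·7=63. Service cost 683.
{Vance}: service cost 780
{Holm}: service cost 803
Among all 3 size-1 choices, {Sutton} is lowest.

Choose Sutton only; total service cost 683.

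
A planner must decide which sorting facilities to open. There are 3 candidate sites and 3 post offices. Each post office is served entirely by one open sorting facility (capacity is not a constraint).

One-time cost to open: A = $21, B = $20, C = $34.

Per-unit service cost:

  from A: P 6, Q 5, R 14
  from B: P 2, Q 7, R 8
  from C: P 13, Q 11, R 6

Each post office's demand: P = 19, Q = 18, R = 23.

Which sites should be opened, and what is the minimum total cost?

For any fixed open set, each post office goes to its cheapest open site; total = fixed + service.
{A, B, C}: P→B 2·19=38, Q→A 5·18=90, R→C 6·23=138. Service 266; fixed 75; total 341.
{A, B}: service 312 + fixed 41 = 353
{B, C}: service 302 + fixed 54 = 356
{B}: service 348 + fixed 20 = 368
No other subset beats 341.

Open A, B and C; minimum total cost 341.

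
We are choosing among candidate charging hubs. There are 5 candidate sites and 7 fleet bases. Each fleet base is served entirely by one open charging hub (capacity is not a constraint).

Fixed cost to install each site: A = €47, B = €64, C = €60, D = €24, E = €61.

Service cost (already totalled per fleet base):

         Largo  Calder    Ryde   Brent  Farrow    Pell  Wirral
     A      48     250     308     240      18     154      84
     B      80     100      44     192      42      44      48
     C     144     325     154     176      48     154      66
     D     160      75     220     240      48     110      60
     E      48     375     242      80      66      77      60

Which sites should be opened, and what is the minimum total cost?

For any fixed open set, each fleet base goes to its cheapest open site; total = fixed + service.
{B, D, E}: Largo→E 48, Calder→D 75, Ryde→B 44, Brent→E 80, Farrow→B 42, Pell→B 44, Wirral→B 48. Service 381; fixed 149; total 530.
{B, E}: service 406 + fixed 125 = 531
{A, B, D, E}: Largo→A 48, Calder→D 75, Ryde→B 44, Brent→E 80, Farrow→A 18, Pell→B 44, Wirral→B 48. Service 357; fixed 196; total 553.
{A, B, C, D, E}: service 357 + fixed 256 = 613
No other subset beats 530.

Open B, D and E; minimum total cost 530.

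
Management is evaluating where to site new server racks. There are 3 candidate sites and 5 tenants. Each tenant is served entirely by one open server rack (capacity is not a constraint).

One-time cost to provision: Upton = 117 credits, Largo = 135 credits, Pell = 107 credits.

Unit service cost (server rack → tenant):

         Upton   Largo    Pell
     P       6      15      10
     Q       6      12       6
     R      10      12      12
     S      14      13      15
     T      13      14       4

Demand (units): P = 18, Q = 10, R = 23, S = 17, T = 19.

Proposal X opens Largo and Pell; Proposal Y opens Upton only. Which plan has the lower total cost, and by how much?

Proposal Y is cheaper by 55.

Proposal X: {Largo, Pell}: P→Pell 10·18=180, Q→Pell 6·10=60, R→Largo 12·23=276, S→Largo 13·17=221, T→Pell 4·19=76. Service 813; fixed 242; total 1055.
Proposal Y: {Upton}: P→Upton 6·18=108, Q→Upton 6·10=60, R→Upton 10·23=230, S→Upton 14·17=238, T→Upton 13·19=247. Service 883; fixed 117; total 1000.
Difference: |1055 − 1000| = 55.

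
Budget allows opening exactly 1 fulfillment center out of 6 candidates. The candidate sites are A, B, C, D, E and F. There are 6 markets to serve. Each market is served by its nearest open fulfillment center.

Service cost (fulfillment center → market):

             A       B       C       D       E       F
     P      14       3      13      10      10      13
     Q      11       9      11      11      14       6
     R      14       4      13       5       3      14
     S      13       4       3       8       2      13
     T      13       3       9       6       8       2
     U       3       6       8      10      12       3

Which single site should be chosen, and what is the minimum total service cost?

Choose B only; total service cost 29.

With exactly 1 open, each market uses its cheapest among the chosen.
{B}: P→B 3, Q→B 9, R→B 4, S→B 4, T→B 3, U→B 6. Service cost 29.
{E}: service cost 49
{D}: service cost 50
Among all 6 size-1 choices, {B} is lowest.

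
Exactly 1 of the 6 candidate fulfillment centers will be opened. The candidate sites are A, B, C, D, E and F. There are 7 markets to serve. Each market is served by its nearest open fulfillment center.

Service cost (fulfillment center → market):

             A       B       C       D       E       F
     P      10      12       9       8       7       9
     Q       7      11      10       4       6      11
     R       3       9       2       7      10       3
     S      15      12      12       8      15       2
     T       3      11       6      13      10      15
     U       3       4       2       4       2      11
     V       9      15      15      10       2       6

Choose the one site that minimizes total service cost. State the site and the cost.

With exactly 1 open, each market uses its cheapest among the chosen.
{A}: P→A 10, Q→A 7, R→A 3, S→A 15, T→A 3, U→A 3, V→A 9. Service cost 50.
{E}: service cost 52
{D}: service cost 54
Among all 6 size-1 choices, {A} is lowest.

Choose A only; total service cost 50.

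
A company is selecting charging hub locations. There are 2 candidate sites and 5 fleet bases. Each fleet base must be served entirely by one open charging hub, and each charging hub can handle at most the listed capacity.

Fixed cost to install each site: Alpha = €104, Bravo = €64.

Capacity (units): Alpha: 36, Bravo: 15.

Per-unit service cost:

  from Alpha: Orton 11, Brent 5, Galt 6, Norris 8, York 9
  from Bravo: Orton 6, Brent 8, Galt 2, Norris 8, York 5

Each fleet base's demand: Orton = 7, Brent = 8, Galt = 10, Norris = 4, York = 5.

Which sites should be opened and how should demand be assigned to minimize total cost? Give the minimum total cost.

Minimum total cost: 358

Open {Alpha}: Orton→Alpha 11·7=77, Brent→Alpha 5·8=40, Galt→Alpha 6·10=60, Norris→Alpha 8·4=32, York→Alpha 9·5=45.
Loads: Alpha carries 34/36. Service 254; fixed 104; total 358.
Next best feasible plan costs 362.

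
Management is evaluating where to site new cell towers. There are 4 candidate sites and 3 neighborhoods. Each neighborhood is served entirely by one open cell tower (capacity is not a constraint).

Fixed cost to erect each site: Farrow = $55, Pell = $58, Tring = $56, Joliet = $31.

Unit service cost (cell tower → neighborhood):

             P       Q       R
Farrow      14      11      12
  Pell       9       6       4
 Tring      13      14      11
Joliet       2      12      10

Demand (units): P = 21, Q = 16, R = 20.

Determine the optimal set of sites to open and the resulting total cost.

Open Pell and Joliet; minimum total cost 307.

For any fixed open set, each neighborhood goes to its cheapest open site; total = fixed + service.
{Pell, Joliet}: P→Joliet 2·21=42, Q→Pell 6·16=96, R→Pell 4·20=80. Service 218; fixed 89; total 307.
{Farrow, Pell, Joliet}: service 218 + fixed 144 = 362
{Pell, Tring, Joliet}: service 218 + fixed 145 = 363
{Farrow, Pell, Tring, Joliet}: service 218 + fixed 200 = 418
(All 15 nonempty subsets were checked; Pell and Joliet is lowest.)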